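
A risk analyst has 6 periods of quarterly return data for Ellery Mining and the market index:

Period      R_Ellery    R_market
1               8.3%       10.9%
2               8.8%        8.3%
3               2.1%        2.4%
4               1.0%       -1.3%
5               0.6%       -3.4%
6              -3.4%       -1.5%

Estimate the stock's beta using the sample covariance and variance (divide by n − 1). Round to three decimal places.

Mean R_i = (8.3 + 8.8 + 2.1 + 1.0 + 0.6 − 3.4) / 6 = 2.9000%
Mean R_m = (10.9 + 8.3 + 2.4 − 1.3 − 3.4 − 1.5) / 6 = 2.5667%
Σ(R_i − R̄_i)(R_m − R̄_m) = 125.6500  ⇒  Cov = 125.6500 / 5 = 25.1300
Σ(R_m − R̄_m)² = 169.4333  ⇒  Var(R_m) = 169.4333 / 5 = 33.8867
β = Cov / Var(R_m) = 25.1300 / 33.8867 = 0.7416

0.742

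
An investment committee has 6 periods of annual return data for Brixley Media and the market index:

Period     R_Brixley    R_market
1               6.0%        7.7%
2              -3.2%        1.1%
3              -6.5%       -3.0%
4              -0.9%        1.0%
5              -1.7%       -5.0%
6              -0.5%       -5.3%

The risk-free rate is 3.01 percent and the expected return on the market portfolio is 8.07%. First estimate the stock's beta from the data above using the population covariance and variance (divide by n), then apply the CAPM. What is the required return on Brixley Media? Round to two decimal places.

5.86%

Mean R_i = (6.0 − 3.2 − 6.5 − 0.9 − 1.7 − 0.5) / 6 = -1.1333%
Mean R_m = (7.7 + 1.1 − 3.0 + 1.0 − 5.0 − 5.3) / 6 = -0.5833%
Σ(R_i − R̄_i)(R_m − R̄_m) = 68.4633  ⇒  Cov = 68.4633 / 6 = 11.4106
Σ(R_m − R̄_m)² = 121.5483  ⇒  Var(R_m) = 121.5483 / 6 = 20.2581
β = Cov / Var(R_m) = 11.4106 / 20.2581 = 0.5633
MRP = 8.07% − 3.01% = 5.06%
E(R) = R_f + β × MRP = 3.01% + 0.5633 × 5.06% = 5.86%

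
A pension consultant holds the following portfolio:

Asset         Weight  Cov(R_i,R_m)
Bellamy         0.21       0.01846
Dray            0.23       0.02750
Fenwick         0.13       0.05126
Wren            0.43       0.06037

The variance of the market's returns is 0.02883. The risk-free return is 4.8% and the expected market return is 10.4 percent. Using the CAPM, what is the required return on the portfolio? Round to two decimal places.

β_Bellamy = 0.01846 / 0.02883 = 0.6403
β_Dray = 0.02750 / 0.02883 = 0.9539
β_Fenwick = 0.05126 / 0.02883 = 1.7780
β_Wren = 0.06037 / 0.02883 = 2.0940
β_P = Σ w_i β_i = 0.21×0.6403 + 0.23×0.9539 + 0.13×1.7780 + 0.43×2.0940 = 1.4854
MRP = 10.4% − 4.8% = 5.60%
E(R_P) = R_f + β_P × MRP = 4.8% + 1.4854 × 5.6% = 13.12%

13.12%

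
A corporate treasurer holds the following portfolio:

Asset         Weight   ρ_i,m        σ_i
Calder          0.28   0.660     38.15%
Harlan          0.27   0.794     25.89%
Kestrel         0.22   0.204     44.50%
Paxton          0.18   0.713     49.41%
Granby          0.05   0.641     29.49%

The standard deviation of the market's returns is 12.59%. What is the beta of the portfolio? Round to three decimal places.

β_Calder = 0.660 × 38.15% / 12.59% = 1.9999
β_Harlan = 0.794 × 25.89% / 12.59% = 1.6328
β_Kestrel = 0.204 × 44.50% / 12.59% = 0.7210
β_Paxton = 0.713 × 49.41% / 12.59% = 2.7982
β_Granby = 0.641 × 29.49% / 12.59% = 1.5014
β_P = Σ w_i β_i = 0.28×1.9999 + 0.27×1.6328 + 0.22×0.7210 + 0.18×2.7982 + 0.05×1.5014 = 1.7382

1.738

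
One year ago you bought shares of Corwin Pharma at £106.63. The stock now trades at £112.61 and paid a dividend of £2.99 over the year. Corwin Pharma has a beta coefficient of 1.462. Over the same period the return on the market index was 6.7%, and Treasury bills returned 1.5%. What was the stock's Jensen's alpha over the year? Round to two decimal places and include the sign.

-0.69%

Realised HPR = (P1 + D1 − P0) / P0 = (112.61 + 2.99 − 106.63) / 106.63 = 8.97 / 106.63 = 8.4123%
MRP = 6.7% − 1.5% = 5.20%
CAPM required = R_f + β·MRP = 1.5% + 1.462 × 5.2% = 9.1024%
α = realised − required = 8.4123% − 9.1024% = -0.69%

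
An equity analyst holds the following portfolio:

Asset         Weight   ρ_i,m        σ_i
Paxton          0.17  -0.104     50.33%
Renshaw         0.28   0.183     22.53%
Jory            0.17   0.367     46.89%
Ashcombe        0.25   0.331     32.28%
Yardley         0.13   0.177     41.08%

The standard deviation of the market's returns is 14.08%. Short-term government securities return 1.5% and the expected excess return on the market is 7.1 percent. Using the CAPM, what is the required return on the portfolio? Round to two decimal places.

β_Paxton = -0.104 × 50.33% / 14.08% = -0.3718
β_Renshaw = 0.183 × 22.53% / 14.08% = 0.2928
β_Jory = 0.367 × 46.89% / 14.08% = 1.2222
β_Ashcombe = 0.331 × 32.28% / 14.08% = 0.7589
β_Yardley = 0.177 × 41.08% / 14.08% = 0.5164
β_P = Σ w_i β_i = 0.17×-0.3718 + 0.28×0.2928 + 0.17×1.2222 + 0.25×0.7589 + 0.13×0.5164 = 0.4834
E(R_P) = R_f + β_P × MRP = 1.5% + 0.4834 × 7.1% = 4.93%

4.93%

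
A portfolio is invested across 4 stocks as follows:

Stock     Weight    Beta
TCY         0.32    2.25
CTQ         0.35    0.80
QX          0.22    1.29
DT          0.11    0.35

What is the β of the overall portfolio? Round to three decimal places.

β_P = Σ w_i β_i = 0.32×2.25 + 0.35×0.80 + 0.22×1.29 + 0.11×0.35 = 1.3223

1.322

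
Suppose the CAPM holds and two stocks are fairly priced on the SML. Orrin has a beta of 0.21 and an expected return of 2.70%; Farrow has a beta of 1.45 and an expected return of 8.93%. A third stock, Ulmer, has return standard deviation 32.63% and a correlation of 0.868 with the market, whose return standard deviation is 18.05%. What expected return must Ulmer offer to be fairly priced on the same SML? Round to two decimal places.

9.53%

MRP = (8.93% − 2.70%) / (1.45 − 0.21) = 5.0242%
R_f = 2.70% − 0.21 × 5.0242% = 1.6449%
β_Ulmer = ρ·σ_i/σ_m = 0.868 × 32.63 / 18.05 = 1.5691
E(R_Ulmer) = R_f + β × MRP = 1.6449% + 1.5691 × 5.0242% = 9.53%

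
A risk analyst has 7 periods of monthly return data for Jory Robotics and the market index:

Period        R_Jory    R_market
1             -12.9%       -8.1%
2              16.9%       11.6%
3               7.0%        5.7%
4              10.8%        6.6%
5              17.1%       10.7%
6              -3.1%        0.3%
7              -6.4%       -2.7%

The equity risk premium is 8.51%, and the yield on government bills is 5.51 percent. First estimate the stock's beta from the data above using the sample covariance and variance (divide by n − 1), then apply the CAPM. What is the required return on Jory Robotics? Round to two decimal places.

19.28%

Mean R_i = (-12.9 + 16.9 + 7.0 + 10.8 + 17.1 − 3.1 − 6.4) / 7 = 4.2000%
Mean R_m = (-8.1 + 11.6 + 5.7 + 6.6 + 10.7 + 0.3 − 2.7) / 7 = 3.4429%
Σ(R_i − R̄_i)(R_m − R̄_m) = 509.8100  ⇒  Cov = 509.8100 / 6 = 84.9683
Σ(R_m − R̄_m)² = 315.1171  ⇒  Var(R_m) = 315.1171 / 6 = 52.5195
β = Cov / Var(R_m) = 84.9683 / 52.5195 = 1.6178
E(R) = R_f + β × MRP = 5.51% + 1.6178 × 8.51% = 19.28%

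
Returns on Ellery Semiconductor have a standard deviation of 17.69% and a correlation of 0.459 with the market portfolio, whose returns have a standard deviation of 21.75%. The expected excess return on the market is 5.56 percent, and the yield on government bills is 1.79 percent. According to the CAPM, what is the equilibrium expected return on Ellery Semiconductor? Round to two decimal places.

β = ρ × σ_i / σ_m = 0.459 × 17.69% / 21.75% = 0.3733
E(R) = 1.79% + 0.3733 × 5.56% = 3.87%

3.87%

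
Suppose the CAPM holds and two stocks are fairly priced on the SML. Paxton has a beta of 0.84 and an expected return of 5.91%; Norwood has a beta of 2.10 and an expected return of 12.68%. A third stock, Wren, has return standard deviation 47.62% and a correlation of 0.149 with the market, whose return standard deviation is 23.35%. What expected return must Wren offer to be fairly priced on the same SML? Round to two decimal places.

3.03%

MRP = (12.68% − 5.91%) / (2.10 − 0.84) = 5.3730%
R_f = 5.91% − 0.84 × 5.3730% = 1.3967%
β_Wren = ρ·σ_i/σ_m = 0.149 × 47.62 / 23.35 = 0.3039
E(R_Wren) = R_f + β × MRP = 1.3967% + 0.3039 × 5.3730% = 3.03%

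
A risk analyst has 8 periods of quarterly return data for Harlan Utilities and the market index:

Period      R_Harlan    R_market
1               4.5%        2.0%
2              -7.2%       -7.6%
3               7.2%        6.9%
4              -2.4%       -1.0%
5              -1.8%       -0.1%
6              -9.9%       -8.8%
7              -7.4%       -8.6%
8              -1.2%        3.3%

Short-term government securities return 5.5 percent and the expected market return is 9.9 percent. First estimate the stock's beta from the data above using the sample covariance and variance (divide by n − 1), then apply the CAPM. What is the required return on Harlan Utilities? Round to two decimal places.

9.59%

Mean R_i = (4.5 − 7.2 + 7.2 − 2.4 − 1.8 − 9.9 − 7.4 − 1.2) / 8 = -2.2750%
Mean R_m = (2.0 − 7.6 + 6.9 − 1.0 − 0.1 − 8.8 − 8.6 + 3.3) / 8 = -1.7375%
Σ(R_i − R̄_i)(R_m − R̄_m) = 231.1575  ⇒  Cov = 231.1575 / 7 = 33.0225
Σ(R_m − R̄_m)² = 248.5188  ⇒  Var(R_m) = 248.5188 / 7 = 35.5027
β = Cov / Var(R_m) = 33.0225 / 35.5027 = 0.9301
MRP = 9.9% − 5.5% = 4.40%
E(R) = R_f + β × MRP = 5.5% + 0.9301 × 4.4% = 9.59%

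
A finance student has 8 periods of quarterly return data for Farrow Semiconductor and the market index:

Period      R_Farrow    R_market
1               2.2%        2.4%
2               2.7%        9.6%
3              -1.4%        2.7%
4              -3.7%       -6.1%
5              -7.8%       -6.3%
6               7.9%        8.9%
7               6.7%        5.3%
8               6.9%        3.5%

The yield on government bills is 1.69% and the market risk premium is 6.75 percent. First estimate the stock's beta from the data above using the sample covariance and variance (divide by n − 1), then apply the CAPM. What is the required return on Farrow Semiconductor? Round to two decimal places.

Mean R_i = (2.2 + 2.7 − 1.4 − 3.7 − 7.8 + 7.9 + 6.7 + 6.9) / 8 = 1.6875%
Mean R_m = (2.4 + 9.6 + 2.7 − 6.1 − 6.3 + 8.9 + 5.3 + 3.5) / 8 = 2.5000%
Σ(R_i − R̄_i)(R_m − R̄_m) = 195.3500  ⇒  Cov = 195.3500 / 7 = 27.9071
Σ(R_m − R̄_m)² = 251.6600  ⇒  Var(R_m) = 251.6600 / 7 = 35.9514
β = Cov / Var(R_m) = 27.9071 / 35.9514 = 0.7762
E(R) = R_f + β × MRP = 1.69% + 0.7762 × 6.75% = 6.93%

6.93%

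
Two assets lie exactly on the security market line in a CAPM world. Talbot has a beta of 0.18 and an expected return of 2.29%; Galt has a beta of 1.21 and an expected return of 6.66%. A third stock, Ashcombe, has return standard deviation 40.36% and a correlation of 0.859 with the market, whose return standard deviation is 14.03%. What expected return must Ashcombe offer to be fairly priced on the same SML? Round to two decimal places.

12.01%

MRP = (6.66% − 2.29%) / (1.21 − 0.18) = 4.2427%
R_f = 2.29% − 0.18 × 4.2427% = 1.5263%
β_Ashcombe = ρ·σ_i/σ_m = 0.859 × 40.36 / 14.03 = 2.4711
E(R_Ashcombe) = R_f + β × MRP = 1.5263% + 2.4711 × 4.2427% = 12.01%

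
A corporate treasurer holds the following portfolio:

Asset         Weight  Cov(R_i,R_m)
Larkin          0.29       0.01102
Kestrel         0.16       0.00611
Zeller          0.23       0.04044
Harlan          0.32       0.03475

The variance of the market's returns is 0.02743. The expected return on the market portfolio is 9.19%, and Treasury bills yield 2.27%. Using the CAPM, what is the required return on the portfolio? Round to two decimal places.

β_Larkin = 0.01102 / 0.02743 = 0.4017
β_Kestrel = 0.00611 / 0.02743 = 0.2227
β_Zeller = 0.04044 / 0.02743 = 1.4743
β_Harlan = 0.03475 / 0.02743 = 1.2669
β_P = Σ w_i β_i = 0.29×0.4017 + 0.16×0.2227 + 0.23×1.4743 + 0.32×1.2669 = 0.8966
MRP = 9.19% − 2.27% = 6.92%
E(R_P) = R_f + β_P × MRP = 2.27% + 0.8966 × 6.92% = 8.47%

8.47%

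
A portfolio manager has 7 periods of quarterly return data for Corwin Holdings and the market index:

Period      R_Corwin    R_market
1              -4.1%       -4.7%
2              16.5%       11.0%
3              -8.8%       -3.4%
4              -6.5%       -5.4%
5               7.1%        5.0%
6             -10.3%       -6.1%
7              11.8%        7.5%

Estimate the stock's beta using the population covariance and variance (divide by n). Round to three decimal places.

Mean R_i = (-4.1 + 16.5 − 8.8 − 6.5 + 7.1 − 10.3 + 11.8) / 7 = 0.8143%
Mean R_m = (-4.7 + 11.0 − 3.4 − 5.4 + 5.0 − 6.1 + 7.5) / 7 = 0.5571%
Σ(R_i − R̄_i)(R_m − R̄_m) = 449.4443  ⇒  Cov = 449.4443 / 7 = 64.2063
Σ(R_m − R̄_m)² = 300.0971  ⇒  Var(R_m) = 300.0971 / 7 = 42.8710
β = Cov / Var(R_m) = 64.2063 / 42.8710 = 1.4977

1.498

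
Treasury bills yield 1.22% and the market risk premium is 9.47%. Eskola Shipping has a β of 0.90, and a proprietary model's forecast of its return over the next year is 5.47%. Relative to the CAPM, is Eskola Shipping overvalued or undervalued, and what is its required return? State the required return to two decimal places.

Required return = R_f + β·MRP = 1.22% + 0.90 × 9.47% = 9.74%
Forecast 5.47% < required 9.74% → the stock plots below the SML → overvalued.

Overvalued; required return 9.74%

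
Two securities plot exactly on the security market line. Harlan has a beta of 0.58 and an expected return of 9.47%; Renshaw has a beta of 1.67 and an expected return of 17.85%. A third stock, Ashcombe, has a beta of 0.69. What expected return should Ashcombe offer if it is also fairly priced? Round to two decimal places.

10.32%

MRP (SML slope) = (17.85% − 9.47%) / (1.67 − 0.58) = 8.38% / 1.09 = 7.6881%
R_f (intercept) = 9.47% − 0.58 × 7.6881% = 5.0109%
E(R_Ashcombe) = R_f + β × MRP = 5.0109% + 0.69 × 7.6881% = 10.32%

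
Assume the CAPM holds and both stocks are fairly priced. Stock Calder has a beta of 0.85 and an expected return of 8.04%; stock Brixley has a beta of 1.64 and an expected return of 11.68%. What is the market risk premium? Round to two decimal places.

4.61%

Both satisfy E(R) = R_f + β·MRP, so the slope of the SML is
MRP = (11.68% − 8.04%) / (1.64 − 0.85) = 3.64% / 0.79 = 4.6076%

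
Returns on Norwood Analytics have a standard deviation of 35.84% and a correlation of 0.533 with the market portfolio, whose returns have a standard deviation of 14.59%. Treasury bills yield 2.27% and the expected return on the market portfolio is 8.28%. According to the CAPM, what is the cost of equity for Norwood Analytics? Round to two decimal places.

β = ρ × σ_i / σ_m = 0.533 × 35.84% / 14.59% = 1.3093
MRP = 8.28% − 2.27% = 6.01%
E(R) = 2.27% + 1.3093 × 6.01% = 10.14%

10.14%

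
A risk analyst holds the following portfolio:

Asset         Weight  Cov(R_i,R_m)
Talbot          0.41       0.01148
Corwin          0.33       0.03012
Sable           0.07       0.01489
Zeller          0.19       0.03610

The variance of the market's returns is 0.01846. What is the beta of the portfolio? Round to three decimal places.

1.221

β_Talbot = 0.01148 / 0.01846 = 0.6219
β_Corwin = 0.03012 / 0.01846 = 1.6316
β_Sable = 0.01489 / 0.01846 = 0.8066
β_Zeller = 0.03610 / 0.01846 = 1.9556
β_P = Σ w_i β_i = 0.41×0.6219 + 0.33×1.6316 + 0.07×0.8066 + 0.19×1.9556 = 1.2214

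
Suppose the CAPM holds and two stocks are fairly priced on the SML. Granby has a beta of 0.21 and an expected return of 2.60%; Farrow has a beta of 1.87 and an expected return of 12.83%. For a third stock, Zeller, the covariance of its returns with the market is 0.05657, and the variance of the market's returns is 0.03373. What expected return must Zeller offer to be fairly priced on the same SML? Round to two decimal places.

MRP = (12.83% − 2.60%) / (1.87 − 0.21) = 6.1627%
R_f = 2.60% − 0.21 × 6.1627% = 1.3058%
β_Zeller = Cov / Var(R_m) = 0.05657 / 0.03373 = 1.6771
E(R_Zeller) = R_f + β × MRP = 1.3058% + 1.6771 × 6.1627% = 11.64%

11.64%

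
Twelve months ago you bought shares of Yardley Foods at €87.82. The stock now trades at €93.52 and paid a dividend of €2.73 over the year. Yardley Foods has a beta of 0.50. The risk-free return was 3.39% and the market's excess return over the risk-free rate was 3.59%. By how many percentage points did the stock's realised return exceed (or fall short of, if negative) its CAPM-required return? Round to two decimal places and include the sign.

Realised HPR = (P1 + D1 − P0) / P0 = (93.52 + 2.73 − 87.82) / 87.82 = 8.43 / 87.82 = 9.5992%
CAPM required = R_f + β·MRP = 3.39% + 0.50 × 3.59% = 5.1850%
α = realised − required = 9.5992% − 5.1850% = +4.41%

+4.41%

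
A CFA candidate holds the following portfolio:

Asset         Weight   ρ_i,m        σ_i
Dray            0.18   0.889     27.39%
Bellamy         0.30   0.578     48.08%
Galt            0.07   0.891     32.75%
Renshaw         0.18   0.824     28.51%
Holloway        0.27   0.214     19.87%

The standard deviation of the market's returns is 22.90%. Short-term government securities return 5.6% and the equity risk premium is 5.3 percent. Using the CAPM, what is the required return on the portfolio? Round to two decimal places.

10.26%

β_Dray = 0.889 × 27.39% / 22.90% = 1.0633
β_Bellamy = 0.578 × 48.08% / 22.90% = 1.2135
β_Galt = 0.891 × 32.75% / 22.90% = 1.2742
β_Renshaw = 0.824 × 28.51% / 22.90% = 1.0259
β_Holloway = 0.214 × 19.87% / 22.90% = 0.1857
β_P = Σ w_i β_i = 0.18×1.0633 + 0.30×1.2135 + 0.07×1.2742 + 0.18×1.0259 + 0.27×0.1857 = 0.8794
E(R_P) = R_f + β_P × MRP = 5.6% + 0.8794 × 5.3% = 10.26%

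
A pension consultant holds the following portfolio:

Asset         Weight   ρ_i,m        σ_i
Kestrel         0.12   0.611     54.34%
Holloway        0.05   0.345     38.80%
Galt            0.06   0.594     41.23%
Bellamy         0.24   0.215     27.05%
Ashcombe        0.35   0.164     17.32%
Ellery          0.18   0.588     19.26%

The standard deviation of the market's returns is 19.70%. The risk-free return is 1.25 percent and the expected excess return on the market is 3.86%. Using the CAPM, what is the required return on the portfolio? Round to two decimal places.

β_Kestrel = 0.611 × 54.34% / 19.70% = 1.6854
β_Holloway = 0.345 × 38.80% / 19.70% = 0.6795
β_Galt = 0.594 × 41.23% / 19.70% = 1.2432
β_Bellamy = 0.215 × 27.05% / 19.70% = 0.2952
β_Ashcombe = 0.164 × 17.32% / 19.70% = 0.1442
β_Ellery = 0.588 × 19.26% / 19.70% = 0.5749
β_P = Σ w_i β_i = 0.12×1.6854 + 0.05×0.6795 + 0.06×1.2432 + 0.24×0.2952 + 0.35×0.1442 + 0.18×0.5749 = 0.5356
E(R_P) = R_f + β_P × MRP = 1.25% + 0.5356 × 3.86% = 3.32%

3.32%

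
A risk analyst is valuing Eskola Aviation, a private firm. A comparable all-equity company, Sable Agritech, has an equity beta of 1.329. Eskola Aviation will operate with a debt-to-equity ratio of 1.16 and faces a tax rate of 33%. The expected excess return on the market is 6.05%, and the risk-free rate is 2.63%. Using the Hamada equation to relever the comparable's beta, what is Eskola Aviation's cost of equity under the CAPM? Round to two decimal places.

β_L = β_U × [1 + (1 − t)(D/E)] = 1.329 × [1 + (1 − 0.33) × 1.16]
    = 1.329 × [1 + 0.67 × 1.16] = 1.329 × 1.7772 = 2.3619
E(R) = R_f + β_L × MRP = 2.63% + 2.3619 × 6.05% = 16.92%

16.92%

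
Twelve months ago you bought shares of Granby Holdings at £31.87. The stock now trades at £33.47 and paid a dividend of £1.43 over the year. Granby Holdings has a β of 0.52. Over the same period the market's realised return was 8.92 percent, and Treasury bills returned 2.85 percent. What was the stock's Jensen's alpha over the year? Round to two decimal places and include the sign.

+3.50%

Realised HPR = (P1 + D1 − P0) / P0 = (33.47 + 1.43 − 31.87) / 31.87 = 3.03 / 31.87 = 9.5074%
MRP = 8.92% − 2.85% = 6.07%
CAPM required = R_f + β·MRP = 2.85% + 0.52 × 6.07% = 6.0064%
α = realised − required = 9.5074% − 6.0064% = +3.50%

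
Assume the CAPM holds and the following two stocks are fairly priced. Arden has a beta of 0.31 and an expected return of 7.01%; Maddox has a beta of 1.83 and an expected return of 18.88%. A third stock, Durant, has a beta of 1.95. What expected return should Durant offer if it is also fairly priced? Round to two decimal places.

19.82%

MRP (SML slope) = (18.88% − 7.01%) / (1.83 − 0.31) = 11.87% / 1.52 = 7.8092%
R_f (intercept) = 7.01% − 0.31 × 7.8092% = 4.5891%
E(R_Durant) = R_f + β × MRP = 4.5891% + 1.95 × 7.8092% = 19.82%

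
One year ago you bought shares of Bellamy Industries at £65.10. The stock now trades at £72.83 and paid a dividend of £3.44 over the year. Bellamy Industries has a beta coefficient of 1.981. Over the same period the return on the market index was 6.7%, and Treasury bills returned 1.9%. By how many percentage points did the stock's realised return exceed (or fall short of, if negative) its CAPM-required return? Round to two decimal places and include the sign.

+5.75%

Realised HPR = (P1 + D1 − P0) / P0 = (72.83 + 3.44 − 65.10) / 65.10 = 11.17 / 65.10 = 17.1582%
MRP = 6.7% − 1.9% = 4.80%
CAPM required = R_f + β·MRP = 1.9% + 1.981 × 4.8% = 11.4088%
α = realised − required = 17.1582% − 11.4088% = +5.75%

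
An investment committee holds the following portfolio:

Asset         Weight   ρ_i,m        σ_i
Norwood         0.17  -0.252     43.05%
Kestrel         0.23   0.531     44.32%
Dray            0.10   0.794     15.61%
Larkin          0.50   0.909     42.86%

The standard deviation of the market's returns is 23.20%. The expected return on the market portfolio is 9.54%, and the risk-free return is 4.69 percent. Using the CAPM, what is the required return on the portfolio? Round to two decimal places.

9.77%

β_Norwood = -0.252 × 43.05% / 23.20% = -0.4676
β_Kestrel = 0.531 × 44.32% / 23.20% = 1.0144
β_Dray = 0.794 × 15.61% / 23.20% = 0.5342
β_Larkin = 0.909 × 42.86% / 23.20% = 1.6793
β_P = Σ w_i β_i = 0.17×-0.4676 + 0.23×1.0144 + 0.10×0.5342 + 0.50×1.6793 = 1.0469
MRP = 9.54% − 4.69% = 4.85%
E(R_P) = R_f + β_P × MRP = 4.69% + 1.0469 × 4.85% = 9.77%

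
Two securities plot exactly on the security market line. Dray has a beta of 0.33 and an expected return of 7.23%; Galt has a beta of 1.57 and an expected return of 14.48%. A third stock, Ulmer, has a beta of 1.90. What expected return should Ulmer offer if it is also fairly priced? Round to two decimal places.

MRP (SML slope) = (14.48% − 7.23%) / (1.57 − 0.33) = 7.25% / 1.24 = 5.8468%
R_f (intercept) = 7.23% − 0.33 × 5.8468% = 5.3006%
E(R_Ulmer) = R_f + β × MRP = 5.3006% + 1.90 × 5.8468% = 16.41%

16.41%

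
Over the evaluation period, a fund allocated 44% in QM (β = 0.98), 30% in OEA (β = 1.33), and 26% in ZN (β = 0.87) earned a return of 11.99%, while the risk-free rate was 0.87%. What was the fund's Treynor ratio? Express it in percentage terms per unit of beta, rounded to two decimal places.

β_P = 0.44×0.98 + 0.30×1.33 + 0.26×0.87 = 1.0564
Treynor = (R_P − R_f) / β_P = (11.99% − 0.87%) / 1.0564 = 11.12% / 1.0564 = 10.53%

10.53%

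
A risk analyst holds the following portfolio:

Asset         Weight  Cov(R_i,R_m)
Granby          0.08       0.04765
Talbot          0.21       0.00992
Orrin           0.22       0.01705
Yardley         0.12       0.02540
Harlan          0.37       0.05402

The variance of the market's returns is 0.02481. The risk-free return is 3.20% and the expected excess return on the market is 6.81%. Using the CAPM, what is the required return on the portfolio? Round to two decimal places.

12.17%

β_Granby = 0.04765 / 0.02481 = 1.9206
β_Talbot = 0.00992 / 0.02481 = 0.3998
β_Orrin = 0.01705 / 0.02481 = 0.6872
β_Yardley = 0.02540 / 0.02481 = 1.0238
β_Harlan = 0.05402 / 0.02481 = 2.1773
β_P = Σ w_i β_i = 0.08×1.9206 + 0.21×0.3998 + 0.22×0.6872 + 0.12×1.0238 + 0.37×2.1773 = 1.3172
E(R_P) = R_f + β_P × MRP = 3.20% + 1.3172 × 6.81% = 12.17%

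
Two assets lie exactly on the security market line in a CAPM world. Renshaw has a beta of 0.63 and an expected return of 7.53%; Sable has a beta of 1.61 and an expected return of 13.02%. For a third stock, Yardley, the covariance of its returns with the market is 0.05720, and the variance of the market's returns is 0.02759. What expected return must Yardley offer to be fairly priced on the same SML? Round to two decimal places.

MRP = (13.02% − 7.53%) / (1.61 − 0.63) = 5.6020%
R_f = 7.53% − 0.63 × 5.6020% = 4.0007%
β_Yardley = Cov / Var(R_m) = 0.05720 / 0.02759 = 2.0732
E(R_Yardley) = R_f + β × MRP = 4.0007% + 2.0732 × 5.6020% = 15.61%

15.61%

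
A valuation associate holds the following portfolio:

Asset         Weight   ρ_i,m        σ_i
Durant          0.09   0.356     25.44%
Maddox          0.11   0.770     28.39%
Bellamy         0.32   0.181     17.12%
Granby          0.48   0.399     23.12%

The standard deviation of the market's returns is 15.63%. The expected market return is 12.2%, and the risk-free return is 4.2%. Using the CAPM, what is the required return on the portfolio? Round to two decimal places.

8.62%

β_Durant = 0.356 × 25.44% / 15.63% = 0.5794
β_Maddox = 0.770 × 28.39% / 15.63% = 1.3986
β_Bellamy = 0.181 × 17.12% / 15.63% = 0.1983
β_Granby = 0.399 × 23.12% / 15.63% = 0.5902
β_P = Σ w_i β_i = 0.09×0.5794 + 0.11×1.3986 + 0.32×0.1983 + 0.48×0.5902 = 0.5527
MRP = 12.2% − 4.2% = 8.00%
E(R_P) = R_f + β_P × MRP = 4.2% + 0.5527 × 8.0% = 8.62%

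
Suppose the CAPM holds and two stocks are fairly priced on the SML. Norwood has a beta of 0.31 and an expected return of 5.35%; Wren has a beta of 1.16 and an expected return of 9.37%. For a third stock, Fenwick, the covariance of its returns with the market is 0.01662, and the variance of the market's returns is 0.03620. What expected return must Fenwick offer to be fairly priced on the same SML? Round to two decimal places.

6.06%

MRP = (9.37% − 5.35%) / (1.16 − 0.31) = 4.7294%
R_f = 5.35% − 0.31 × 4.7294% = 3.8839%
β_Fenwick = Cov / Var(R_m) = 0.01662 / 0.03620 = 0.4591
E(R_Fenwick) = R_f + β × MRP = 3.8839% + 0.4591 × 4.7294% = 6.06%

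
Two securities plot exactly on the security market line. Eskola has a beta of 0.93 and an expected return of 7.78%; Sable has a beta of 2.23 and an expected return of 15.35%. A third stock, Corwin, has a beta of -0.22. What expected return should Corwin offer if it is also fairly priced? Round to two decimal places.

1.08%

MRP (SML slope) = (15.35% − 7.78%) / (2.23 − 0.93) = 7.57% / 1.30 = 5.8231%
R_f (intercept) = 7.78% − 0.93 × 5.8231% = 2.3645%
E(R_Corwin) = R_f + β × MRP = 2.3645% + -0.22 × 5.8231% = 1.08%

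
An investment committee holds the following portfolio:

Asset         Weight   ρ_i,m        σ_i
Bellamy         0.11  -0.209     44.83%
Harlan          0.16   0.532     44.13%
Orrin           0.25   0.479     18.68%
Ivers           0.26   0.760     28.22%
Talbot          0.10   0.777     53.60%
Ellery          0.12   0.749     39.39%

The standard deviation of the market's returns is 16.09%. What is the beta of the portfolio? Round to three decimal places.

β_Bellamy = -0.209 × 44.83% / 16.09% = -0.5823
β_Harlan = 0.532 × 44.13% / 16.09% = 1.4591
β_Orrin = 0.479 × 18.68% / 16.09% = 0.5561
β_Ivers = 0.760 × 28.22% / 16.09% = 1.3330
β_Talbot = 0.777 × 53.60% / 16.09% = 2.5884
β_Ellery = 0.749 × 39.39% / 16.09% = 1.8336
β_P = Σ w_i β_i = 0.11×-0.5823 + 0.16×1.4591 + 0.25×0.5561 + 0.26×1.3330 + 0.10×2.5884 + 0.12×1.8336 = 1.1339

1.134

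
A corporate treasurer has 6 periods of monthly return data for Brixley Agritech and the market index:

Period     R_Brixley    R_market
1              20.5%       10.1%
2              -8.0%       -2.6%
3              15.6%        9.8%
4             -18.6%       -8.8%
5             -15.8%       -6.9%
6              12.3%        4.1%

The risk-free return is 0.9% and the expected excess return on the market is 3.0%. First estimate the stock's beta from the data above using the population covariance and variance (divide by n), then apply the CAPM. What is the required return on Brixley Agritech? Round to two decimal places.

7.04%

Mean R_i = (20.5 − 8.0 + 15.6 − 18.6 − 15.8 + 12.3) / 6 = 1.0000%
Mean R_m = (10.1 − 2.6 + 9.8 − 8.8 − 6.9 + 4.1) / 6 = 0.9500%
Σ(R_i − R̄_i)(R_m − R̄_m) = 698.1600  ⇒  Cov = 698.1600 / 6 = 116.3600
Σ(R_m − R̄_m)² = 341.2550  ⇒  Var(R_m) = 341.2550 / 6 = 56.8758
β = Cov / Var(R_m) = 116.3600 / 56.8758 = 2.0459
E(R) = R_f + β × MRP = 0.9% + 2.0459 × 3.0% = 7.04%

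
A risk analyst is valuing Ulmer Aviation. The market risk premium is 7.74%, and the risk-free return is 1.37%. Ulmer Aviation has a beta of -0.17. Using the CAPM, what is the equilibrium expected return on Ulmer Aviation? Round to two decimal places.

0.05%

E(R) = R_f + β × MRP = 1.37% + -0.17 × 7.74% = 0.05%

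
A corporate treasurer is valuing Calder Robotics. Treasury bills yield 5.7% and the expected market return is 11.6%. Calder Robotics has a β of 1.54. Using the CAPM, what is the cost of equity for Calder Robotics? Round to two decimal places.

14.79%

Market risk premium = E(R_m) − R_f = 11.6% − 5.7% = 5.90%
E(R) = R_f + β × MRP = 5.7% + 1.54 × 5.9% = 14.79%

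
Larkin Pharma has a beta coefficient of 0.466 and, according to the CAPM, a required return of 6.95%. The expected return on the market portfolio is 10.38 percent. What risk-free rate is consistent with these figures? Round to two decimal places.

3.96%

E(R) = R_f + β(E(R_m) − R_f) = R_f(1 − β) + β·E(R_m)
6.95% = R_f × (1 − 0.466) + 0.466 × 10.38%
6.95% = R_f × 0.534 + 4.83708%
R_f = (6.95% − 4.83708%) / 0.534 = 3.96%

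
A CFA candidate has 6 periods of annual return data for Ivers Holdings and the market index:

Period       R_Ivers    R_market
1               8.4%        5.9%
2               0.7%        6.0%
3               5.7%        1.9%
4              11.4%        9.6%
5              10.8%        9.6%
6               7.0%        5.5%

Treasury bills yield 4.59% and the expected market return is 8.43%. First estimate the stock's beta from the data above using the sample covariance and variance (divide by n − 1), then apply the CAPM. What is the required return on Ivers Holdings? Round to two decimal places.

7.69%

Mean R_i = (8.4 + 0.7 + 5.7 + 11.4 + 10.8 + 7.0) / 6 = 7.3333%
Mean R_m = (5.9 + 6.0 + 1.9 + 9.6 + 9.6 + 5.5) / 6 = 6.4167%
Σ(R_i − R̄_i)(R_m − R̄_m) = 33.8767  ⇒  Cov = 33.8767 / 5 = 6.7753
Σ(R_m − R̄_m)² = 41.9483  ⇒  Var(R_m) = 41.9483 / 5 = 8.3897
β = Cov / Var(R_m) = 6.7753 / 8.3897 = 0.8076
MRP = 8.43% − 4.59% = 3.84%
E(R) = R_f + β × MRP = 4.59% + 0.8076 × 3.84% = 7.69%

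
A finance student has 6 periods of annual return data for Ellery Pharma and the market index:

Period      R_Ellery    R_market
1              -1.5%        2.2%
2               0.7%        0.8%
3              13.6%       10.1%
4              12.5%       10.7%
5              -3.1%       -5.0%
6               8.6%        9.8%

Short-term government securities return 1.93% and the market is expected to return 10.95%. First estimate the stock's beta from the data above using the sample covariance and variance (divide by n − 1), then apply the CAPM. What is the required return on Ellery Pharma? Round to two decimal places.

Mean R_i = (-1.5 + 0.7 + 13.6 + 12.5 − 3.1 + 8.6) / 6 = 5.1333%
Mean R_m = (2.2 + 0.8 + 10.1 + 10.7 − 5.0 + 9.8) / 6 = 4.7667%
Σ(R_i − R̄_i)(R_m − R̄_m) = 221.3367  ⇒  Cov = 221.3367 / 5 = 44.2673
Σ(R_m − R̄_m)² = 206.6933  ⇒  Var(R_m) = 206.6933 / 5 = 41.3387
β = Cov / Var(R_m) = 44.2673 / 41.3387 = 1.0708
MRP = 10.95% − 1.93% = 9.02%
E(R) = R_f + β × MRP = 1.93% + 1.0708 × 9.02% = 11.59%

11.59%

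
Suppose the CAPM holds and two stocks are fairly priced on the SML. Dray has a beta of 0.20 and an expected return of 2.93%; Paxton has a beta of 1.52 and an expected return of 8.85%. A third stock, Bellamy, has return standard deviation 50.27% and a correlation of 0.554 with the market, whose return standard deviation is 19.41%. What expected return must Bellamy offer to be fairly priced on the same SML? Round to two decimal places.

MRP = (8.85% − 2.93%) / (1.52 − 0.20) = 4.4848%
R_f = 2.93% − 0.20 × 4.4848% = 2.0330%
β_Bellamy = ρ·σ_i/σ_m = 0.554 × 50.27 / 19.41 = 1.4348
E(R_Bellamy) = R_f + β × MRP = 2.0330% + 1.4348 × 4.4848% = 8.47%

8.47%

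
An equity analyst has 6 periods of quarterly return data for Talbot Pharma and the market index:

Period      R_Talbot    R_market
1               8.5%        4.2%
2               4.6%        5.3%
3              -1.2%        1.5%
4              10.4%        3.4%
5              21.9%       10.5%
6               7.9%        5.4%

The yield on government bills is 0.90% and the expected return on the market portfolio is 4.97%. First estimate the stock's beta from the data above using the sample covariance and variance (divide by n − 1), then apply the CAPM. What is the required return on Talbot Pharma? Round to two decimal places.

Mean R_i = (8.5 + 4.6 − 1.2 + 10.4 + 21.9 + 7.9) / 6 = 8.6833%
Mean R_m = (4.2 + 5.3 + 1.5 + 3.4 + 10.5 + 5.4) / 6 = 5.0500%
Σ(R_i − R̄_i)(R_m − R̄_m) = 103.1450  ⇒  Cov = 103.1450 / 5 = 20.6290
Σ(R_m − R̄_m)² = 45.9350  ⇒  Var(R_m) = 45.9350 / 5 = 9.1870
β = Cov / Var(R_m) = 20.6290 / 9.1870 = 2.2455
MRP = 4.97% − 0.90% = 4.07%
E(R) = R_f + β × MRP = 0.90% + 2.2455 × 4.07% = 10.04%

10.04%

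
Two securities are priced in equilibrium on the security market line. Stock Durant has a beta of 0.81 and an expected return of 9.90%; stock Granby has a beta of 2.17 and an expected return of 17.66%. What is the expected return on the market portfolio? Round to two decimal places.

Both satisfy E(R) = R_f + β·MRP, so the slope of the SML is
MRP = (17.66% − 9.90%) / (2.17 − 0.81) = 7.76% / 1.36 = 5.7059%
R_f = E(R_Durant) − β_Durant·MRP = 9.90% − 0.81 × 5.7059% = 5.2782%
E(R_m) = R_f + MRP = 5.2782% + 5.7059% = 10.98%

10.98%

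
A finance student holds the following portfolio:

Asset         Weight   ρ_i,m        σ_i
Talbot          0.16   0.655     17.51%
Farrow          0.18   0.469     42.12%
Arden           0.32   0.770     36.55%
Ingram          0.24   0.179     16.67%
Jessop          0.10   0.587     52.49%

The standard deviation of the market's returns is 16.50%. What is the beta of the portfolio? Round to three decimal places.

β_Talbot = 0.655 × 17.51% / 16.50% = 0.6951
β_Farrow = 0.469 × 42.12% / 16.50% = 1.1972
β_Arden = 0.770 × 36.55% / 16.50% = 1.7057
β_Ingram = 0.179 × 16.67% / 16.50% = 0.1808
β_Jessop = 0.587 × 52.49% / 16.50% = 1.8674
β_P = Σ w_i β_i = 0.16×0.6951 + 0.18×1.1972 + 0.32×1.7057 + 0.24×0.1808 + 0.10×1.8674 = 1.1027

1.103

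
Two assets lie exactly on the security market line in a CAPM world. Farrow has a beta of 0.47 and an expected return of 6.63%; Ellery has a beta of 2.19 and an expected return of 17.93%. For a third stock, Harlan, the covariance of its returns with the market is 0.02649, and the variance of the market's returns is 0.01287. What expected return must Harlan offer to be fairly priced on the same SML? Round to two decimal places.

MRP = (17.93% − 6.63%) / (2.19 − 0.47) = 6.5698%
R_f = 6.63% − 0.47 × 6.5698% = 3.5422%
β_Harlan = Cov / Var(R_m) = 0.02649 / 0.01287 = 2.0583
E(R_Harlan) = R_f + β × MRP = 3.5422% + 2.0583 × 6.5698% = 17.06%

17.06%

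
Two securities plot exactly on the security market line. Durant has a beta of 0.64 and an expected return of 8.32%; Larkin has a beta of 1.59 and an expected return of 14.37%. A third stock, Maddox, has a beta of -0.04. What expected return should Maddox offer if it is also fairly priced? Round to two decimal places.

MRP (SML slope) = (14.37% − 8.32%) / (1.59 − 0.64) = 6.05% / 0.95 = 6.3684%
R_f (intercept) = 8.32% − 0.64 × 6.3684% = 4.2442%
E(R_Maddox) = R_f + β × MRP = 4.2442% + -0.04 × 6.3684% = 3.99%

3.99%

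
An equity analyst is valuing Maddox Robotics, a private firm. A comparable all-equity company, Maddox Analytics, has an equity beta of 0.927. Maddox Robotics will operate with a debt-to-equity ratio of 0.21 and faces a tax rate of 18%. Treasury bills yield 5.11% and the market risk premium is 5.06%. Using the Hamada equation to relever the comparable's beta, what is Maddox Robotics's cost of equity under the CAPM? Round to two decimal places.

β_L = β_U × [1 + (1 − t)(D/E)] = 0.927 × [1 + (1 − 0.18) × 0.21]
    = 0.927 × [1 + 0.82 × 0.21] = 0.927 × 1.1722 = 1.0866
E(R) = R_f + β_L × MRP = 5.11% + 1.0866 × 5.06% = 10.61%

10.61%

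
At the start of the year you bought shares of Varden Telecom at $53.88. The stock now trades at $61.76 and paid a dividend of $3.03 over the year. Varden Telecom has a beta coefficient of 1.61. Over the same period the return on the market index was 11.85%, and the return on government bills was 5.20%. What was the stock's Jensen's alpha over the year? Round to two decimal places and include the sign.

+4.34%

Realised HPR = (P1 + D1 − P0) / P0 = (61.76 + 3.03 − 53.88) / 53.88 = 10.91 / 53.88 = 20.2487%
MRP = 11.85% − 5.20% = 6.65%
CAPM required = R_f + β·MRP = 5.20% + 1.61 × 6.65% = 15.9065%
α = realised − required = 20.2487% − 15.9065% = +4.34%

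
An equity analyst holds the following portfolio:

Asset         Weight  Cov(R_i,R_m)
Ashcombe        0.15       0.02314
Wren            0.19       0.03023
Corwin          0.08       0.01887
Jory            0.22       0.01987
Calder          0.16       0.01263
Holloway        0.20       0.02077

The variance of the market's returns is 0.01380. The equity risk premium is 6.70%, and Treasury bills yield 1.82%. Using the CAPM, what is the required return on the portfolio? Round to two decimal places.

12.15%

β_Ashcombe = 0.02314 / 0.01380 = 1.6768
β_Wren = 0.03023 / 0.01380 = 2.1906
β_Corwin = 0.01887 / 0.01380 = 1.3674
β_Jory = 0.01987 / 0.01380 = 1.4399
β_Calder = 0.01263 / 0.01380 = 0.9152
β_Holloway = 0.02077 / 0.01380 = 1.5051
β_P = Σ w_i β_i = 0.15×1.6768 + 0.19×2.1906 + 0.08×1.3674 + 0.22×1.4399 + 0.16×0.9152 + 0.20×1.5051 = 1.5414
E(R_P) = R_f + β_P × MRP = 1.82% + 1.5414 × 6.70% = 12.15%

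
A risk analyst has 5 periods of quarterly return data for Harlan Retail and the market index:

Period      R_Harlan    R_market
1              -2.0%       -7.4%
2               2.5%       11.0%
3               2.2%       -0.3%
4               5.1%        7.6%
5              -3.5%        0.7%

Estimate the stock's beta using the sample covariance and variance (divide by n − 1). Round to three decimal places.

Mean R_i = (-2.0 + 2.5 + 2.2 + 5.1 − 3.5) / 5 = 0.8600%
Mean R_m = (-7.4 + 11.0 − 0.3 + 7.6 + 0.7) / 5 = 2.3200%
Σ(R_i − R̄_i)(R_m − R̄_m) = 67.9740  ⇒  Cov = 67.9740 / 4 = 16.9935
Σ(R_m − R̄_m)² = 207.1880  ⇒  Var(R_m) = 207.1880 / 4 = 51.7970
β = Cov / Var(R_m) = 16.9935 / 51.7970 = 0.3281

0.328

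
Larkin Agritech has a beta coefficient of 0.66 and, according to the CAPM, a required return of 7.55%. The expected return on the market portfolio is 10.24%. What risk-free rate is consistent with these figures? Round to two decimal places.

2.33%

E(R) = R_f + β(E(R_m) − R_f) = R_f(1 − β) + β·E(R_m)
7.55% = R_f × (1 − 0.66) + 0.66 × 10.24%
7.55% = R_f × 0.34 + 6.7584%
R_f = (7.55% − 6.7584%) / 0.34 = 2.33%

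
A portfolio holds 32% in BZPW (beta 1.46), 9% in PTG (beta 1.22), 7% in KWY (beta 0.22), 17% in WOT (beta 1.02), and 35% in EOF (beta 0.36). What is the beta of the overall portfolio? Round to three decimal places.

β_P = Σ w_i β_i = 0.32×1.46 + 0.09×1.22 + 0.07×0.22 + 0.17×1.02 + 0.35×0.36 = 0.8918

0.892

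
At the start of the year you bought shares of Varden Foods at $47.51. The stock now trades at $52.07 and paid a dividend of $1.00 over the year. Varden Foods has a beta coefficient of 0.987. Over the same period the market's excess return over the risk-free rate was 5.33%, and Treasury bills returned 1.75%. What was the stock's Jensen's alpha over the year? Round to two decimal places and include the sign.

Realised HPR = (P1 + D1 − P0) / P0 = (52.07 + 1.00 − 47.51) / 47.51 = 5.56 / 47.51 = 11.7028%
CAPM required = R_f + β·MRP = 1.75% + 0.987 × 5.33% = 7.01071%
α = realised − required = 11.7028% − 7.01071% = +4.69%

+4.69%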